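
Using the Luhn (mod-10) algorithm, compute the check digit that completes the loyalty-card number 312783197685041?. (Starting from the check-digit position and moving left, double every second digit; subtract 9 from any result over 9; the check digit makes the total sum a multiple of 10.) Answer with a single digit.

2

Partial digits right→left: 1 4 0 5 8 6 7 9 1 3 8 7 2 1 3
Double every second digit counting from the check-digit position (so the 1st, 3rd, 5th, ... of the partial from the right).
  doubled (with −9 where >9): 2 0 7 5 2 7 4 6 → sum 33
  kept as-is: 4 5 6 9 3 7 1 → sum 35
Total = 33 + 35 = 68.
Check digit = (10 − (68 mod 10)) mod 10 = 2.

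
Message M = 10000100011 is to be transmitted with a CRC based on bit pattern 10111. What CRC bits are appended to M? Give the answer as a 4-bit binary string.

1100

Append 4 zeros: 100001000110000. Divide by 10111 (XOR where the leading bit is 1):
  pos 0: 10000 XOR 10111 = 00111
  pos 2: 11110 XOR 10111 = 01001
  pos 3: 10010 XOR 10111 = 00101
  pos 5: 10101 XOR 10111 = 00010
  pos 8: 10100 XOR 10111 = 00011
Remainder (last 4 bits) = 1100. This is the CRC / FCS.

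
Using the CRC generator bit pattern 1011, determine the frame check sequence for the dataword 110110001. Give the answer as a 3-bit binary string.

Append 3 zeros: 110110001000. Divide by 1011 (XOR where the leading bit is 1):
  pos 0: 1101 XOR 1011 = 0110
  pos 1: 1101 XOR 1011 = 0110
  pos 2: 1100 XOR 1011 = 0111
  pos 3: 1110 XOR 1011 = 0101
  pos 4: 1010 XOR 1011 = 0001
  pos 7: 1100 XOR 1011 = 0111
  pos 8: 1110 XOR 1011 = 0101
Remainder (last 3 bits) = 101. This is the CRC / FCS.

101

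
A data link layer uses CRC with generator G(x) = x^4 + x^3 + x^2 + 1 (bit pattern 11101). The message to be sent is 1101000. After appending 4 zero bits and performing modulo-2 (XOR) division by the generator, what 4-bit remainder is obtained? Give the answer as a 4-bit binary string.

Append 4 zeros: 11010000000. Divide by 11101 (XOR where the leading bit is 1):
  pos 0: 11010 XOR 11101 = 00111
  pos 2: 11100 XOR 11101 = 00001
  pos 6: 10000 XOR 11101 = 01101
Remainder (last 4 bits) = 1101. This is the CRC / FCS.

1101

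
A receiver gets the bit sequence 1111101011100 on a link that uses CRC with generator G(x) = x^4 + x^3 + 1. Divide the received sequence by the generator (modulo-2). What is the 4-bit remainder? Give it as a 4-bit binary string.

Modulo-2 division of 1111101011100 by 11001:
  pos 0: 11111 XOR 11001 = 00110
  pos 2: 11001 XOR 11001 = 00000
  pos 8: 11100 XOR 11001 = 00101
Remainder = 0101 (nonzero — an error is detected).

0101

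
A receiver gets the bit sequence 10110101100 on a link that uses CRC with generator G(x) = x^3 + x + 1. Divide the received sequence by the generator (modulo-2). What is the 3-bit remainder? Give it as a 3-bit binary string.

Modulo-2 division of 10110101100 by 1011:
  pos 0: 1011 XOR 1011 = 0000
  pos 5: 1011 XOR 1011 = 0000
Remainder = 000 (zero — the frame passes the CRC check).

000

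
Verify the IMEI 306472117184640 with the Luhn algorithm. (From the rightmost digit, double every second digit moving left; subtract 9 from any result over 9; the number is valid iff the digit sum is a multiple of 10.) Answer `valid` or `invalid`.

From the right, keep odd positions and double even positions (subtract 9 from any doubled value over 9):
  doubled (positions 2,4,...): 8 8 2 2 4 8 0 → sum 32
  kept (positions 1,3,...): 0 6 8 7 1 7 6 3 → sum 38
Total = 70.
70 mod 10 = 0, so the number is valid.

valid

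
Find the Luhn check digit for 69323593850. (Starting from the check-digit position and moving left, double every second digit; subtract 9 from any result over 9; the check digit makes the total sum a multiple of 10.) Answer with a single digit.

Partial digits right→left: 0 5 8 3 9 5 3 2 3 9 6
Double every second digit counting from the check-digit position (so the 1st, 3rd, 5th, ... of the partial from the right).
  doubled (with −9 where >9): 0 7 9 6 6 3 → sum 31
  kept as-is: 5 3 5 2 9 → sum 24
Total = 31 + 24 = 55.
Check digit = (10 − (55 mod 10)) mod 10 = 5.

5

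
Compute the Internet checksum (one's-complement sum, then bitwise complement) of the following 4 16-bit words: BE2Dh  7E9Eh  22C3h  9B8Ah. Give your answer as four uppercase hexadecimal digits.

One's-complement addition (fold any carry out of bit 15 back into bit 0):
  0xBE2D + 0x7E9E = 0x13CCB → wrap carry → 0x3CCC
  0x3CCC + 0x22C3 = 0x05F8F
  0x5F8F + 0x9B8A = 0x0FB19
One's-complement sum = 0xFB19.
Checksum = ~0xFB19 & 0xFFFF = 0x04E6.

04E6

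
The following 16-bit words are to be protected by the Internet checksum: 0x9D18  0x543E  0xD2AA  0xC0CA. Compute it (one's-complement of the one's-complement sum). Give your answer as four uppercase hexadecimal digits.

One's-complement addition (fold any carry out of bit 15 back into bit 0):
  0x9D18 + 0x543E = 0x0F156
  0xF156 + 0xD2AA = 0x1C400 → wrap carry → 0xC401
  0xC401 + 0xC0CA = 0x184CB → wrap carry → 0x84CC
One's-complement sum = 0x84CC.
Checksum = ~0x84CC & 0xFFFF = 0x7B33.

7B33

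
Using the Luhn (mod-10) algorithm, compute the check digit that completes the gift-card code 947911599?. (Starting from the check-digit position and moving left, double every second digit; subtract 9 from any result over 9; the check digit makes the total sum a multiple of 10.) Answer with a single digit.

Partial digits right→left: 9 9 5 1 1 9 7 4 9
Double every second digit counting from the check-digit position (so the 1st, 3rd, 5th, ... of the partial from the right).
  doubled (with −9 where >9): 9 1 2 5 9 → sum 26
  kept as-is: 9 1 9 4 → sum 23
Total = 26 + 23 = 49.
Check digit = (10 − (49 mod 10)) mod 10 = 1.

1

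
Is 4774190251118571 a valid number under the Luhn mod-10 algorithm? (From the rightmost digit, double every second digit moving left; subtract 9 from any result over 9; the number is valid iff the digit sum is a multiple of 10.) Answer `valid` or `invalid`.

From the right, keep odd positions and double even positions (subtract 9 from any doubled value over 9):
  doubled (positions 2,4,...): 5 7 2 1 0 2 5 8 → sum 30
  kept (positions 1,3,...): 1 5 1 1 2 9 4 7 → sum 30
Total = 60.
60 mod 10 = 0, so the number is valid.

valid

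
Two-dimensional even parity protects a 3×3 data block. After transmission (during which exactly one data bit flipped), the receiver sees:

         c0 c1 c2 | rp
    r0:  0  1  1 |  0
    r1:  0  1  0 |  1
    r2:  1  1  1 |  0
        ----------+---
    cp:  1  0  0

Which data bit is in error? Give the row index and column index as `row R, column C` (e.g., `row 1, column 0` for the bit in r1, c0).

row 2, column 1

Recompute each row's even parity and compare to rp:
  r0: data parity 0, sent rp 0 → ok
  r1: data parity 1, sent rp 1 → ok
  r2: data parity 1, sent rp 0 → mismatch
Recompute each column's even parity and compare to cp:
  c0: data parity 1, sent cp 1 → ok
  c1: data parity 1, sent cp 0 → mismatch
  c2: data parity 0, sent cp 0 → ok
Exactly one row (r2) and one column (c1) fail → the flipped bit is at their intersection.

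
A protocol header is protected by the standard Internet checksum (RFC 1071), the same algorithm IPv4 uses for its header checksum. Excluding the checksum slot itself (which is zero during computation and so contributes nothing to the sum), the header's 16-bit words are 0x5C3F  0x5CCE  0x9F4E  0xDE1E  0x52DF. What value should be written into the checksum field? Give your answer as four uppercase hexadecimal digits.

76A5

One's-complement addition (fold any carry out of bit 15 back into bit 0):
  0x5C3F + 0x5CCE = 0x0B90D
  0xB90D + 0x9F4E = 0x1585B → wrap carry → 0x585C
  0x585C + 0xDE1E = 0x1367A → wrap carry → 0x367B
  0x367B + 0x52DF = 0x0895A
One's-complement sum = 0x895A.
Checksum = ~0x895A & 0xFFFF = 0x76A5.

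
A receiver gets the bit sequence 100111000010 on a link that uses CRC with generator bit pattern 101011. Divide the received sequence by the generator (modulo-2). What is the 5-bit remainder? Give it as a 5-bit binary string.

10000

Modulo-2 division of 100111000010 by 101011:
  pos 0: 100111 XOR 101011 = 001100
  pos 2: 110000 XOR 101011 = 011011
  pos 3: 110110 XOR 101011 = 011101
  pos 4: 111010 XOR 101011 = 010001
  pos 5: 100011 XOR 101011 = 001000
Remainder = 10000 (nonzero — an error is detected).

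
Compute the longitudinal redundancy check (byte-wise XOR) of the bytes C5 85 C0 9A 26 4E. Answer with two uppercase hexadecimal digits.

72

XOR the bytes together:
  start with 0xC5
  0xC5 ⊕ 0x85 = 0x40
  0x40 ⊕ 0xC0 = 0x80
  0x80 ⊕ 0x9A = 0x1A
  0x1A ⊕ 0x26 = 0x3C
  0x3C ⊕ 0x4E = 0x72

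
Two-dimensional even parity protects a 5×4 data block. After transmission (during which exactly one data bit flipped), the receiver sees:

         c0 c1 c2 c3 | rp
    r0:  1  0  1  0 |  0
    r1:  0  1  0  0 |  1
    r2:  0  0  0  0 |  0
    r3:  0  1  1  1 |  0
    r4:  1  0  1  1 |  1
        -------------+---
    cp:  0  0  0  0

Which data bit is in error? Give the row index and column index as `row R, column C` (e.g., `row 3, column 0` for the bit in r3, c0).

row 3, column 2

Recompute each row's even parity and compare to rp:
  r0: data parity 0, sent rp 0 → ok
  r1: data parity 1, sent rp 1 → ok
  r2: data parity 0, sent rp 0 → ok
  r3: data parity 1, sent rp 0 → mismatch
  r4: data parity 1, sent rp 1 → ok
Recompute each column's even parity and compare to cp:
  c0: data parity 0, sent cp 0 → ok
  c1: data parity 0, sent cp 0 → ok
  c2: data parity 1, sent cp 0 → mismatch
  c3: data parity 0, sent cp 0 → ok
Exactly one row (r3) and one column (c2) fail → the flipped bit is at their intersection.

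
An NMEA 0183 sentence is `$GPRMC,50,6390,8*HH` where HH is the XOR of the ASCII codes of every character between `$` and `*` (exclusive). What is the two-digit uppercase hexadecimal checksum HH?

XOR the ASCII codes of the payload characters:
  'G' = 0x47 → acc = 0x47
  'P' = 0x50 → acc = 0x17
  'R' = 0x52 → acc = 0x45
  'M' = 0x4D → acc = 0x08
  'C' = 0x43 → acc = 0x4B
  ',' = 0x2C → acc = 0x67
  '5' = 0x35 → acc = 0x52
  '0' = 0x30 → acc = 0x62
  ',' = 0x2C → acc = 0x4E
  '6' = 0x36 → acc = 0x78
  '3' = 0x33 → acc = 0x4B
  '9' = 0x39 → acc = 0x72
  '0' = 0x30 → acc = 0x42
  ',' = 0x2C → acc = 0x6E
  '8' = 0x38 → acc = 0x56
Checksum = 0x56.

56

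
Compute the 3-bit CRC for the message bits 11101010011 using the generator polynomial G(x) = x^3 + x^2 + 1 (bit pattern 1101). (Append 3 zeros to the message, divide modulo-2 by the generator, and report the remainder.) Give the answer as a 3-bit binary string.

101

Append 3 zeros: 11101010011000. Divide by 1101 (XOR where the leading bit is 1):
  pos 0: 1110 XOR 1101 = 0011
  pos 2: 1110 XOR 1101 = 0011
  pos 4: 1110 XOR 1101 = 0011
  pos 6: 1101 XOR 1101 = 0000
  pos 10: 1000 XOR 1101 = 0101
Remainder (last 3 bits) = 101. This is the CRC / FCS.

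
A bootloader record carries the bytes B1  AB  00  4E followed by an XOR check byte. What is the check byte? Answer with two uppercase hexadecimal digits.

54

XOR the bytes together:
  start with 0xB1
  0xB1 ⊕ 0xAB = 0x1A
  0x1A ⊕ 0x00 = 0x1A
  0x1A ⊕ 0x4E = 0x54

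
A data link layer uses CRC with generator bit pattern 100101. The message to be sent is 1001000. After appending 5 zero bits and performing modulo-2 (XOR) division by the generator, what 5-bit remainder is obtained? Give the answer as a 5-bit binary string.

Append 5 zeros: 100100000000. Divide by 100101 (XOR where the leading bit is 1):
  pos 0: 100100 XOR 100101 = 000001
  pos 5: 100000 XOR 100101 = 000101
Remainder (last 5 bits) = 01010. This is the CRC / FCS.

01010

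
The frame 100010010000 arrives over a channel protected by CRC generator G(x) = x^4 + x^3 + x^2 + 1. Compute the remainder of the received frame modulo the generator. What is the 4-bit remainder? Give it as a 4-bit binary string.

Modulo-2 division of 100010010000 by 11101:
  pos 0: 10001 XOR 11101 = 01100
  pos 1: 11000 XOR 11101 = 00101
  pos 3: 10101 XOR 11101 = 01000
  pos 4: 10000 XOR 11101 = 01101
  pos 5: 11010 XOR 11101 = 00111
  pos 7: 11100 XOR 11101 = 00001
Remainder = 0001 (nonzero — an error is detected).

0001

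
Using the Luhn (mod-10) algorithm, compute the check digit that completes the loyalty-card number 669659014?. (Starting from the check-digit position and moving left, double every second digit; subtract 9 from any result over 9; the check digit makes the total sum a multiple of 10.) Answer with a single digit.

7

Partial digits right→left: 4 1 0 9 5 6 9 6 6
Double every second digit counting from the check-digit position (so the 1st, 3rd, 5th, ... of the partial from the right).
  doubled (with −9 where >9): 8 0 1 9 3 → sum 21
  kept as-is: 1 9 6 6 → sum 22
Total = 21 + 22 = 43.
Check digit = (10 − (43 mod 10)) mod 10 = 7.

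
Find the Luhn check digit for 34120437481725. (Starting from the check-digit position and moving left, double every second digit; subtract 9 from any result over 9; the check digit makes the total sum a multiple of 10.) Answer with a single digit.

8

Partial digits right→left: 5 2 7 1 8 4 7 3 4 0 2 1 4 3
Double every second digit counting from the check-digit position (so the 1st, 3rd, 5th, ... of the partial from the right).
  doubled (with −9 where >9): 1 5 7 5 8 4 8 → sum 38
  kept as-is: 2 1 4 3 0 1 3 → sum 14
Total = 38 + 14 = 52.
Check digit = (10 − (52 mod 10)) mod 10 = 8.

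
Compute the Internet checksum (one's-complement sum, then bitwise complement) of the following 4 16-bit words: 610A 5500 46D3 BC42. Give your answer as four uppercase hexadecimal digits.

One's-complement addition (fold any carry out of bit 15 back into bit 0):
  0x610A + 0x5500 = 0x0B60A
  0xB60A + 0x46D3 = 0x0FCDD
  0xFCDD + 0xBC42 = 0x1B91F → wrap carry → 0xB920
One's-complement sum = 0xB920.
Checksum = ~0xB920 & 0xFFFF = 0x46DF.

46DF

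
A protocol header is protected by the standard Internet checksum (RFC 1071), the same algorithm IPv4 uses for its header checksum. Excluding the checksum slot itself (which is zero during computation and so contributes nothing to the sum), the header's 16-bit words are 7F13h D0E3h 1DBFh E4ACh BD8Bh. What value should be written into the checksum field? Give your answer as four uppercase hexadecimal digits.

F010

One's-complement addition (fold any carry out of bit 15 back into bit 0):
  0x7F13 + 0xD0E3 = 0x14FF6 → wrap carry → 0x4FF7
  0x4FF7 + 0x1DBF = 0x06DB6
  0x6DB6 + 0xE4AC = 0x15262 → wrap carry → 0x5263
  0x5263 + 0xBD8B = 0x10FEE → wrap carry → 0x0FEF
One's-complement sum = 0x0FEF.
Checksum = ~0x0FEF & 0xFFFF = 0xF010.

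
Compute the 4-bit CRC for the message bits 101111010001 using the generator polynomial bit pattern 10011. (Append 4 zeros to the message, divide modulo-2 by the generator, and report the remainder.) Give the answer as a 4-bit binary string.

Append 4 zeros: 1011110100010000. Divide by 10011 (XOR where the leading bit is 1):
  pos 0: 10111 XOR 10011 = 00100
  pos 2: 10010 XOR 10011 = 00001
  pos 6: 11000 XOR 10011 = 01011
  pos 7: 10111 XOR 10011 = 00100
  pos 9: 10000 XOR 10011 = 00011
Remainder (last 4 bits) = 1100. This is the CRC / FCS.

1100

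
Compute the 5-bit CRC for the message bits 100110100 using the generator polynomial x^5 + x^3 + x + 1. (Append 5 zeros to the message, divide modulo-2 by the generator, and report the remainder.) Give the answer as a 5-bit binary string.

Append 5 zeros: 10011010000000. Divide by 101011 (XOR where the leading bit is 1):
  pos 0: 100110 XOR 101011 = 001101
  pos 2: 110110 XOR 101011 = 011101
  pos 3: 111010 XOR 101011 = 010001
  pos 4: 100010 XOR 101011 = 001001
  pos 6: 100100 XOR 101011 = 001111
  pos 8: 111100 XOR 101011 = 010111
Remainder (last 5 bits) = 10111. This is the CRC / FCS.

10111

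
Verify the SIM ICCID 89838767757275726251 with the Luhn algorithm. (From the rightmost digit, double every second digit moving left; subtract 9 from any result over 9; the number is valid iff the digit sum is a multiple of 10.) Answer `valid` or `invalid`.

invalid

From the right, keep odd positions and double even positions (subtract 9 from any doubled value over 9):
  doubled (positions 2,4,...): 1 3 5 5 5 5 3 7 7 7 → sum 48
  kept (positions 1,3,...): 1 2 2 5 2 5 7 7 3 9 → sum 43
Total = 91.
91 mod 10 = 1, so the number is invalid.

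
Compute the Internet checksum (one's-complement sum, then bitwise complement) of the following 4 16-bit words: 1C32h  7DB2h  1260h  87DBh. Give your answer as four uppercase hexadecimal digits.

CBDF

One's-complement addition (fold any carry out of bit 15 back into bit 0):
  0x1C32 + 0x7DB2 = 0x099E4
  0x99E4 + 0x1260 = 0x0AC44
  0xAC44 + 0x87DB = 0x1341F → wrap carry → 0x3420
One's-complement sum = 0x3420.
Checksum = ~0x3420 & 0xFFFF = 0xCBDF.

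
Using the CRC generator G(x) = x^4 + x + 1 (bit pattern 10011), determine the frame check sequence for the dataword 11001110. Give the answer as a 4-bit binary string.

1000

Append 4 zeros: 110011100000. Divide by 10011 (XOR where the leading bit is 1):
  pos 0: 11001 XOR 10011 = 01010
  pos 1: 10101 XOR 10011 = 00110
  pos 3: 11010 XOR 10011 = 01001
  pos 4: 10010 XOR 10011 = 00001
Remainder (last 4 bits) = 1000. This is the CRC / FCS.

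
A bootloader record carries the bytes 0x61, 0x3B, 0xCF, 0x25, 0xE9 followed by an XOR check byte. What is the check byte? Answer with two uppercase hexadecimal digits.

59

XOR the bytes together:
  start with 0x61
  0x61 ⊕ 0x3B = 0x5A
  0x5A ⊕ 0xCF = 0x95
  0x95 ⊕ 0x25 = 0xB0
  0xB0 ⊕ 0xE9 = 0x59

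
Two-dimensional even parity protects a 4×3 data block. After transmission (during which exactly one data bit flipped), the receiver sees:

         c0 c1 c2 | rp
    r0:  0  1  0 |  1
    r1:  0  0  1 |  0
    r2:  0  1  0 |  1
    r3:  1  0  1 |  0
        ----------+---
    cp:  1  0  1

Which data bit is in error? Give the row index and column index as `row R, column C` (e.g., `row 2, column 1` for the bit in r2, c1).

Recompute each row's even parity and compare to rp:
  r0: data parity 1, sent rp 1 → ok
  r1: data parity 1, sent rp 0 → mismatch
  r2: data parity 1, sent rp 1 → ok
  r3: data parity 0, sent rp 0 → ok
Recompute each column's even parity and compare to cp:
  c0: data parity 1, sent cp 1 → ok
  c1: data parity 0, sent cp 0 → ok
  c2: data parity 0, sent cp 1 → mismatch
Exactly one row (r1) and one column (c2) fail → the flipped bit is at their intersection.

row 1, column 2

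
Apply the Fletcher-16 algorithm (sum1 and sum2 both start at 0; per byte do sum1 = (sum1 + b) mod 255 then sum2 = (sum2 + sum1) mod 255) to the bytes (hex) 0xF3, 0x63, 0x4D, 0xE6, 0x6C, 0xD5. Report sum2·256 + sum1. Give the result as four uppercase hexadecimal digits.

41CD

Running sums (mod 255):
  after byte 0 (0xF3): sum1=243, sum2=243
  after byte 1 (0x63): sum1=87, sum2=75
  after byte 2 (0x4D): sum1=164, sum2=239
  after byte 3 (0xE6): sum1=139, sum2=123
  after byte 4 (0x6C): sum1=247, sum2=115
  after byte 5 (0xD5): sum1=205, sum2=65
Checksum = sum2·256 + sum1 = 65·256 + 205 = 16845 = 0x41CD.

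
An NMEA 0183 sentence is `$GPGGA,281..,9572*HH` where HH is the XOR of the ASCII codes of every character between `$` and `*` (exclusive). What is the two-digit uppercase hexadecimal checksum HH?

XOR the ASCII codes of the payload characters:
  'G' = 0x47 → acc = 0x47
  'P' = 0x50 → acc = 0x17
  'G' = 0x47 → acc = 0x50
  'G' = 0x47 → acc = 0x17
  'A' = 0x41 → acc = 0x56
  ',' = 0x2C → acc = 0x7A
  '2' = 0x32 → acc = 0x48
  '8' = 0x38 → acc = 0x70
  '1' = 0x31 → acc = 0x41
  '.' = 0x2E → acc = 0x6F
  '.' = 0x2E → acc = 0x41
  ',' = 0x2C → acc = 0x6D
  '9' = 0x39 → acc = 0x54
  '5' = 0x35 → acc = 0x61
  '7' = 0x37 → acc = 0x56
  '2' = 0x32 → acc = 0x64
Checksum = 0x64.

64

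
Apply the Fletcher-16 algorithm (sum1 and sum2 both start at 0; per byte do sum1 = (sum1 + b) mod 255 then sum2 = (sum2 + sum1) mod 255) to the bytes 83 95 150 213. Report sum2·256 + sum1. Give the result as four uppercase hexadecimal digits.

6E1F

Running sums (mod 255):
  after byte 0 (83): sum1=83, sum2=83
  after byte 1 (95): sum1=178, sum2=6
  after byte 2 (150): sum1=73, sum2=79
  after byte 3 (213): sum1=31, sum2=110
Checksum = sum2·256 + sum1 = 110·256 + 31 = 28191 = 0x6E1F.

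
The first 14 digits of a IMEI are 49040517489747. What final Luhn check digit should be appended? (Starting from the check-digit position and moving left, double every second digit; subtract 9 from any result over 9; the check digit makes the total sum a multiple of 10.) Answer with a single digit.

Partial digits right→left: 7 4 7 9 8 4 7 1 5 0 4 0 9 4
Double every second digit counting from the check-digit position (so the 1st, 3rd, 5th, ... of the partial from the right).
  doubled (with −9 where >9): 5 5 7 5 1 8 9 → sum 40
  kept as-is: 4 9 4 1 0 0 4 → sum 22
Total = 40 + 22 = 62.
Check digit = (10 − (62 mod 10)) mod 10 = 8.

8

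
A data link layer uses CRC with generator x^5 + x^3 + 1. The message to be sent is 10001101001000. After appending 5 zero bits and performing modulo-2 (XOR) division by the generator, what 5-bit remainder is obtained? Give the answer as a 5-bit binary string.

Append 5 zeros: 1000110100100000000. Divide by 101001 (XOR where the leading bit is 1):
  pos 0: 100011 XOR 101001 = 001010
  pos 2: 101001 XOR 101001 = 000000
  pos 10: 100000 XOR 101001 = 001001
  pos 12: 100100 XOR 101001 = 001101
Remainder (last 5 bits) = 11010. This is the CRC / FCS.

11010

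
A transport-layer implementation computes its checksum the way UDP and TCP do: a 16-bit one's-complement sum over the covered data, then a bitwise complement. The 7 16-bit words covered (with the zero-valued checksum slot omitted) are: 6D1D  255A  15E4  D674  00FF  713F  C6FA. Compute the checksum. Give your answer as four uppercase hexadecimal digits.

47F6

One's-complement addition (fold any carry out of bit 15 back into bit 0):
  0x6D1D + 0x255A = 0x09277
  0x9277 + 0x15E4 = 0x0A85B
  0xA85B + 0xD674 = 0x17ECF → wrap carry → 0x7ED0
  0x7ED0 + 0x00FF = 0x07FCF
  0x7FCF + 0x713F = 0x0F10E
  0xF10E + 0xC6FA = 0x1B808 → wrap carry → 0xB809
One's-complement sum = 0xB809.
Checksum = ~0xB809 & 0xFFFF = 0x47F6.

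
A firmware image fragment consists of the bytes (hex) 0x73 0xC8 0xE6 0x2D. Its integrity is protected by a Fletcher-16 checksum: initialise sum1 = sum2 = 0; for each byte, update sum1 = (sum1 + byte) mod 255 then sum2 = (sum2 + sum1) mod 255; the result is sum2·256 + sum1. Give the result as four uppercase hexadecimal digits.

Running sums (mod 255):
  after byte 0 (0x73): sum1=115, sum2=115
  after byte 1 (0xC8): sum1=60, sum2=175
  after byte 2 (0xE6): sum1=35, sum2=210
  after byte 3 (0x2D): sum1=80, sum2=35
Checksum = sum2·256 + sum1 = 35·256 + 80 = 9040 = 0x2350.

2350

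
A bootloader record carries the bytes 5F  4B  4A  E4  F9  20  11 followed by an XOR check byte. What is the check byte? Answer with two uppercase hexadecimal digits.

XOR the bytes together:
  start with 0x5F
  0x5F ⊕ 0x4B = 0x14
  0x14 ⊕ 0x4A = 0x5E
  0x5E ⊕ 0xE4 = 0xBA
  0xBA ⊕ 0xF9 = 0x43
  0x43 ⊕ 0x20 = 0x63
  0x63 ⊕ 0x11 = 0x72

72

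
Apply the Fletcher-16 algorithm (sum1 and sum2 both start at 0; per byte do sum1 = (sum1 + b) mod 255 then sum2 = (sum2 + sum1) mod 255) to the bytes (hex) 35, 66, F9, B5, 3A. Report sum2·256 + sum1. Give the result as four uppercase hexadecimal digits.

Running sums (mod 255):
  after byte 0 (35): sum1=53, sum2=53
  after byte 1 (66): sum1=155, sum2=208
  after byte 2 (F9): sum1=149, sum2=102
  after byte 3 (B5): sum1=75, sum2=177
  after byte 4 (3A): sum1=133, sum2=55
Checksum = sum2·256 + sum1 = 55·256 + 133 = 14213 = 0x3785.

3785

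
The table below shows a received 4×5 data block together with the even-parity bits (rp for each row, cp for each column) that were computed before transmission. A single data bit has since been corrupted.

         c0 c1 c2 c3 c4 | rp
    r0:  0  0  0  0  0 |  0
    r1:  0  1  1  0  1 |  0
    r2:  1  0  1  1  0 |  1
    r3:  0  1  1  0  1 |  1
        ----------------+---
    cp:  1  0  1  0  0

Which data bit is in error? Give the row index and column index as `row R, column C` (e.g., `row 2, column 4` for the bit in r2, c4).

row 1, column 3

Recompute each row's even parity and compare to rp:
  r0: data parity 0, sent rp 0 → ok
  r1: data parity 1, sent rp 0 → mismatch
  r2: data parity 1, sent rp 1 → ok
  r3: data parity 1, sent rp 1 → ok
Recompute each column's even parity and compare to cp:
  c0: data parity 1, sent cp 1 → ok
  c1: data parity 0, sent cp 0 → ok
  c2: data parity 1, sent cp 1 → ok
  c3: data parity 1, sent cp 0 → mismatch
  c4: data parity 0, sent cp 0 → ok
Exactly one row (r1) and one column (c3) fail → the flipped bit is at their intersection.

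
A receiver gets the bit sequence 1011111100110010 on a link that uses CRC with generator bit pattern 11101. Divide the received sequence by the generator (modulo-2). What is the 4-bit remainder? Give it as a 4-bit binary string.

0000

Modulo-2 division of 1011111100110010 by 11101:
  pos 0: 10111 XOR 11101 = 01010
  pos 1: 10101 XOR 11101 = 01000
  pos 2: 10001 XOR 11101 = 01100
  pos 3: 11001 XOR 11101 = 00100
  pos 5: 10000 XOR 11101 = 01101
  pos 6: 11011 XOR 11101 = 00110
  pos 8: 11010 XOR 11101 = 00111
  pos 10: 11101 XOR 11101 = 00000
Remainder = 0000 (zero — the frame passes the CRC check).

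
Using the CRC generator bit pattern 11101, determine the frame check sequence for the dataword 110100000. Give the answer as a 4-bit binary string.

Append 4 zeros: 1101000000000. Divide by 11101 (XOR where the leading bit is 1):
  pos 0: 11010 XOR 11101 = 00111
  pos 2: 11100 XOR 11101 = 00001
  pos 6: 10000 XOR 11101 = 01101
  pos 7: 11010 XOR 11101 = 00111
Remainder (last 4 bits) = 1110. This is the CRC / FCS.

1110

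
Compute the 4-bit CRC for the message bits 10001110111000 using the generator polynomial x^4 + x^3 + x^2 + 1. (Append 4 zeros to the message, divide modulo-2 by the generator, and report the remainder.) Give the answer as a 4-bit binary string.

1011

Append 4 zeros: 100011101110000000. Divide by 11101 (XOR where the leading bit is 1):
  pos 0: 10001 XOR 11101 = 01100
  pos 1: 11001 XOR 11101 = 00100
  pos 3: 10010 XOR 11101 = 01111
  pos 4: 11111 XOR 11101 = 00010
  pos 7: 10110 XOR 11101 = 01011
  pos 8: 10110 XOR 11101 = 01011
  pos 9: 10110 XOR 11101 = 01011
  pos 10: 10110 XOR 11101 = 01011
  pos 11: 10110 XOR 11101 = 01011
  pos 12: 10110 XOR 11101 = 01011
  pos 13: 10110 XOR 11101 = 01011
Remainder (last 4 bits) = 1011. This is the CRC / FCS.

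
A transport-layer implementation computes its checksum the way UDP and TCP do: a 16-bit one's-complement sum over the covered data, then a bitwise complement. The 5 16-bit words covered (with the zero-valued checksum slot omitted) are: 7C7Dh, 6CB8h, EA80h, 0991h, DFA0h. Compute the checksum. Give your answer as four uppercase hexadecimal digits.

4317

One's-complement addition (fold any carry out of bit 15 back into bit 0):
  0x7C7D + 0x6CB8 = 0x0E935
  0xE935 + 0xEA80 = 0x1D3B5 → wrap carry → 0xD3B6
  0xD3B6 + 0x0991 = 0x0DD47
  0xDD47 + 0xDFA0 = 0x1BCE7 → wrap carry → 0xBCE8
One's-complement sum = 0xBCE8.
Checksum = ~0xBCE8 & 0xFFFF = 0x4317.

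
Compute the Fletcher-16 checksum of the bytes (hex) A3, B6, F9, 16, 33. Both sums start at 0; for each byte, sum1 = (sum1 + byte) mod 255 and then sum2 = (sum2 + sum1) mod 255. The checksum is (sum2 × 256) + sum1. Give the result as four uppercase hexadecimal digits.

Running sums (mod 255):
  after byte 0 (A3): sum1=163, sum2=163
  after byte 1 (B6): sum1=90, sum2=253
  after byte 2 (F9): sum1=84, sum2=82
  after byte 3 (16): sum1=106, sum2=188
  after byte 4 (33): sum1=157, sum2=90
Checksum = sum2·256 + sum1 = 90·256 + 157 = 23197 = 0x5A9D.

5A9D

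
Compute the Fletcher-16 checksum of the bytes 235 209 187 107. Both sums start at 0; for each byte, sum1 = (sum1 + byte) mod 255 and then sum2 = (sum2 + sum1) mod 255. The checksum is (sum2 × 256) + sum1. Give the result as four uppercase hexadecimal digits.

08E4

Running sums (mod 255):
  after byte 0 (235): sum1=235, sum2=235
  after byte 1 (209): sum1=189, sum2=169
  after byte 2 (187): sum1=121, sum2=35
  after byte 3 (107): sum1=228, sum2=8
Checksum = sum2·256 + sum1 = 8·256 + 228 = 2276 = 0x08E4.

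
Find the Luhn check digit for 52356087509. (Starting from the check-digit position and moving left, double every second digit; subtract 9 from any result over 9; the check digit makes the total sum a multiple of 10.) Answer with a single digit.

Partial digits right→left: 9 0 5 7 8 0 6 5 3 2 5
Double every second digit counting from the check-digit position (so the 1st, 3rd, 5th, ... of the partial from the right).
  doubled (with −9 where >9): 9 1 7 3 6 1 → sum 27
  kept as-is: 0 7 0 5 2 → sum 14
Total = 27 + 14 = 41.
Check digit = (10 − (41 mod 10)) mod 10 = 9.

9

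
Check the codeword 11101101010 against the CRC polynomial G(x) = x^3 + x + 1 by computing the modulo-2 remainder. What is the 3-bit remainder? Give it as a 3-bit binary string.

110

Modulo-2 division of 11101101010 by 1011:
  pos 0: 1110 XOR 1011 = 0101
  pos 1: 1011 XOR 1011 = 0000
  pos 5: 1010 XOR 1011 = 0001
Remainder = 110 (nonzero — an error is detected).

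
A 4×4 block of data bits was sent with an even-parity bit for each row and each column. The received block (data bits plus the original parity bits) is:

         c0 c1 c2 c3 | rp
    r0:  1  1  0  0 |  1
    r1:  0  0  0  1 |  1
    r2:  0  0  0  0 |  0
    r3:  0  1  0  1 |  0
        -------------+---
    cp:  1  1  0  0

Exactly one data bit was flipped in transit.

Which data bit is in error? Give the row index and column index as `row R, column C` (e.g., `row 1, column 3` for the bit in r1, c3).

row 0, column 1

Recompute each row's even parity and compare to rp:
  r0: data parity 0, sent rp 1 → mismatch
  r1: data parity 1, sent rp 1 → ok
  r2: data parity 0, sent rp 0 → ok
  r3: data parity 0, sent rp 0 → ok
Recompute each column's even parity and compare to cp:
  c0: data parity 1, sent cp 1 → ok
  c1: data parity 0, sent cp 1 → mismatch
  c2: data parity 0, sent cp 0 → ok
  c3: data parity 0, sent cp 0 → ok
Exactly one row (r0) and one column (c1) fail → the flipped bit is at their intersection.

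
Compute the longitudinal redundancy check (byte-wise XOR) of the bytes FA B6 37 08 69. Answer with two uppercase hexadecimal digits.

XOR the bytes together:
  start with 0xFA
  0xFA ⊕ 0xB6 = 0x4C
  0x4C ⊕ 0x37 = 0x7B
  0x7B ⊕ 0x08 = 0x73
  0x73 ⊕ 0x69 = 0x1A

1A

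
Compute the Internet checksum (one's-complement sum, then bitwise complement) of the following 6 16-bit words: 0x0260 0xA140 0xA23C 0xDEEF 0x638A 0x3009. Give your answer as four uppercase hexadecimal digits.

479F

One's-complement addition (fold any carry out of bit 15 back into bit 0):
  0x0260 + 0xA140 = 0x0A3A0
  0xA3A0 + 0xA23C = 0x145DC → wrap carry → 0x45DD
  0x45DD + 0xDEEF = 0x124CC → wrap carry → 0x24CD
  0x24CD + 0x638A = 0x08857
  0x8857 + 0x3009 = 0x0B860
One's-complement sum = 0xB860.
Checksum = ~0xB860 & 0xFFFF = 0x479F.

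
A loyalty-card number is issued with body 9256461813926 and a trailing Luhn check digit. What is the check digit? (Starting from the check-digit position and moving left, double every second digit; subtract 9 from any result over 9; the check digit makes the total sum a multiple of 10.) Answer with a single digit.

Partial digits right→left: 6 2 9 3 1 8 1 6 4 6 5 2 9
Double every second digit counting from the check-digit position (so the 1st, 3rd, 5th, ... of the partial from the right).
  doubled (with −9 where >9): 3 9 2 2 8 1 9 → sum 34
  kept as-is: 2 3 8 6 6 2 → sum 27
Total = 34 + 27 = 61.
Check digit = (10 − (61 mod 10)) mod 10 = 9.

9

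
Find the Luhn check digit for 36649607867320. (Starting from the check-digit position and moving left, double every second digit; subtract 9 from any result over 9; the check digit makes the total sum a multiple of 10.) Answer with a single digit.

Partial digits right→left: 0 2 3 7 6 8 7 0 6 9 4 6 6 3
Double every second digit counting from the check-digit position (so the 1st, 3rd, 5th, ... of the partial from the right).
  doubled (with −9 where >9): 0 6 3 5 3 8 3 → sum 28
  kept as-is: 2 7 8 0 9 6 3 → sum 35
Total = 28 + 35 = 63.
Check digit = (10 − (63 mod 10)) mod 10 = 7.

7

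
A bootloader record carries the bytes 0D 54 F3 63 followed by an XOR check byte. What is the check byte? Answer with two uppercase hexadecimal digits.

C9

XOR the bytes together:
  start with 0x0D
  0x0D ⊕ 0x54 = 0x59
  0x59 ⊕ 0xF3 = 0xAA
  0xAA ⊕ 0x63 = 0xC9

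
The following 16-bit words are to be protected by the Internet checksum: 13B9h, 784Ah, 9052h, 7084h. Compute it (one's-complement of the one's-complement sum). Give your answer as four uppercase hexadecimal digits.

7325

One's-complement addition (fold any carry out of bit 15 back into bit 0):
  0x13B9 + 0x784A = 0x08C03
  0x8C03 + 0x9052 = 0x11C55 → wrap carry → 0x1C56
  0x1C56 + 0x7084 = 0x08CDA
One's-complement sum = 0x8CDA.
Checksum = ~0x8CDA & 0xFFFF = 0x7325.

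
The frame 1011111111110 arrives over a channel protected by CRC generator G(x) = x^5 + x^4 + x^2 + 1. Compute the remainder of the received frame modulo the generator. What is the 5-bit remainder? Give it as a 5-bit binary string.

Modulo-2 division of 1011111111110 by 110101:
  pos 0: 101111 XOR 110101 = 011010
  pos 1: 110101 XOR 110101 = 000000
  pos 7: 111110 XOR 110101 = 001011
Remainder = 01011 (nonzero — an error is detected).

01011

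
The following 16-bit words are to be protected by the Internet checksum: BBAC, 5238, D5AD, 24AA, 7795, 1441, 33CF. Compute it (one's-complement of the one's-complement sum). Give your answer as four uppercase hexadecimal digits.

381D

One's-complement addition (fold any carry out of bit 15 back into bit 0):
  0xBBAC + 0x5238 = 0x10DE4 → wrap carry → 0x0DE5
  0x0DE5 + 0xD5AD = 0x0E392
  0xE392 + 0x24AA = 0x1083C → wrap carry → 0x083D
  0x083D + 0x7795 = 0x07FD2
  0x7FD2 + 0x1441 = 0x09413
  0x9413 + 0x33CF = 0x0C7E2
One's-complement sum = 0xC7E2.
Checksum = ~0xC7E2 & 0xFFFF = 0x381D.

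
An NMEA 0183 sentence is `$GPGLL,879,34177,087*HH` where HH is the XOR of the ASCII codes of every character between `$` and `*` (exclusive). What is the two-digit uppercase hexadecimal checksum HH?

43

XOR the ASCII codes of the payload characters:
  'G' = 0x47 → acc = 0x47
  'P' = 0x50 → acc = 0x17
  'G' = 0x47 → acc = 0x50
  'L' = 0x4C → acc = 0x1C
  'L' = 0x4C → acc = 0x50
  ',' = 0x2C → acc = 0x7C
  '8' = 0x38 → acc = 0x44
  '7' = 0x37 → acc = 0x73
  '9' = 0x39 → acc = 0x4A
  ',' = 0x2C → acc = 0x66
  '3' = 0x33 → acc = 0x55
  '4' = 0x34 → acc = 0x61
  '1' = 0x31 → acc = 0x50
  '7' = 0x37 → acc = 0x67
  '7' = 0x37 → acc = 0x50
  ',' = 0x2C → acc = 0x7C
  '0' = 0x30 → acc = 0x4C
  '8' = 0x38 → acc = 0x74
  '7' = 0x37 → acc = 0x43
Checksum = 0x43.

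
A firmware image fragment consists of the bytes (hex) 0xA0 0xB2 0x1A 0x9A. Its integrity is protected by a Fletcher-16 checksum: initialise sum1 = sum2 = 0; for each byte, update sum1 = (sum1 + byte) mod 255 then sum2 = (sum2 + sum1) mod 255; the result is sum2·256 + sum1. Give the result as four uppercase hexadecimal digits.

Running sums (mod 255):
  after byte 0 (0xA0): sum1=160, sum2=160
  after byte 1 (0xB2): sum1=83, sum2=243
  after byte 2 (0x1A): sum1=109, sum2=97
  after byte 3 (0x9A): sum1=8, sum2=105
Checksum = sum2·256 + sum1 = 105·256 + 8 = 26888 = 0x6908.

6908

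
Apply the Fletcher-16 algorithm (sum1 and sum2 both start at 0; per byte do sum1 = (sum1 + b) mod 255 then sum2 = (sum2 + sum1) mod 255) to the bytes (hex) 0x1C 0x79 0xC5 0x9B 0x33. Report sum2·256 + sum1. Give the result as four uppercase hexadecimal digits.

Running sums (mod 255):
  after byte 0 (0x1C): sum1=28, sum2=28
  after byte 1 (0x79): sum1=149, sum2=177
  after byte 2 (0xC5): sum1=91, sum2=13
  after byte 3 (0x9B): sum1=246, sum2=4
  after byte 4 (0x33): sum1=42, sum2=46
Checksum = sum2·256 + sum1 = 46·256 + 42 = 11818 = 0x2E2A.

2E2A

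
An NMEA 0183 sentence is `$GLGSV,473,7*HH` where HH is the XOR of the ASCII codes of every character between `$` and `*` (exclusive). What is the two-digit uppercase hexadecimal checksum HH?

XOR the ASCII codes of the payload characters:
  'G' = 0x47 → acc = 0x47
  'L' = 0x4C → acc = 0x0B
  'G' = 0x47 → acc = 0x4C
  'S' = 0x53 → acc = 0x1F
  'V' = 0x56 → acc = 0x49
  ',' = 0x2C → acc = 0x65
  '4' = 0x34 → acc = 0x51
  '7' = 0x37 → acc = 0x66
  '3' = 0x33 → acc = 0x55
  ',' = 0x2C → acc = 0x79
  '7' = 0x37 → acc = 0x4E
Checksum = 0x4E.

4E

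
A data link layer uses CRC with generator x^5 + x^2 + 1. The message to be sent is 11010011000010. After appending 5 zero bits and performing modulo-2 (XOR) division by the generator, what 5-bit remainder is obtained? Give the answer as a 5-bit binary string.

Append 5 zeros: 1101001100001000000. Divide by 100101 (XOR where the leading bit is 1):
  pos 0: 110100 XOR 100101 = 010001
  pos 1: 100011 XOR 100101 = 000110
  pos 4: 110100 XOR 100101 = 010001
  pos 5: 100010 XOR 100101 = 000111
  pos 8: 111010 XOR 100101 = 011111
  pos 9: 111110 XOR 100101 = 011011
  pos 10: 110110 XOR 100101 = 010011
  pos 11: 100110 XOR 100101 = 000011
Remainder (last 5 bits) = 01100. This is the CRC / FCS.

01100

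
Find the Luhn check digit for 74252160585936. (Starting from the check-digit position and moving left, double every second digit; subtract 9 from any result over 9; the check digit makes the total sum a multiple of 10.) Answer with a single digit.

Partial digits right→left: 6 3 9 5 8 5 0 6 1 2 5 2 4 7
Double every second digit counting from the check-digit position (so the 1st, 3rd, 5th, ... of the partial from the right).
  doubled (with −9 where >9): 3 9 7 0 2 1 8 → sum 30
  kept as-is: 3 5 5 6 2 2 7 → sum 30
Total = 30 + 30 = 60.
Check digit = (10 − (60 mod 10)) mod 10 = 0.

0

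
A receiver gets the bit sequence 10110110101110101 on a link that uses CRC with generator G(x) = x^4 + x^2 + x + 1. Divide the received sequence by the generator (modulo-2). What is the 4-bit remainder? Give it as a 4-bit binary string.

0100

Modulo-2 division of 10110110101110101 by 10111:
  pos 0: 10110 XOR 10111 = 00001
  pos 4: 11101 XOR 10111 = 01010
  pos 5: 10100 XOR 10111 = 00011
  pos 8: 11111 XOR 10111 = 01000
  pos 9: 10000 XOR 10111 = 00111
  pos 11: 11110 XOR 10111 = 01001
  pos 12: 10011 XOR 10111 = 00100
Remainder = 0100 (nonzero — an error is detected).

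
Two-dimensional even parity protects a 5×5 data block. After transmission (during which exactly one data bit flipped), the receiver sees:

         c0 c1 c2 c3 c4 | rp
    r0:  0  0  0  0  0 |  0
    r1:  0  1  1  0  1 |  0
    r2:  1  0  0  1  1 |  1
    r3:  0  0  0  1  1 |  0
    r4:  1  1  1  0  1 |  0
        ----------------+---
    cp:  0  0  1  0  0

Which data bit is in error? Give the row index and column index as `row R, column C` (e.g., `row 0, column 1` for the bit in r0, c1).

Recompute each row's even parity and compare to rp:
  r0: data parity 0, sent rp 0 → ok
  r1: data parity 1, sent rp 0 → mismatch
  r2: data parity 1, sent rp 1 → ok
  r3: data parity 0, sent rp 0 → ok
  r4: data parity 0, sent rp 0 → ok
Recompute each column's even parity and compare to cp:
  c0: data parity 0, sent cp 0 → ok
  c1: data parity 0, sent cp 0 → ok
  c2: data parity 0, sent cp 1 → mismatch
  c3: data parity 0, sent cp 0 → ok
  c4: data parity 0, sent cp 0 → ok
Exactly one row (r1) and one column (c2) fail → the flipped bit is at their intersection.

row 1, column 2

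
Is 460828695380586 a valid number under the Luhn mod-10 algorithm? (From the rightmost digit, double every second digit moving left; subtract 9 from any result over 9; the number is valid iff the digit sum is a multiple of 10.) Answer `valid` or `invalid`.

From the right, keep odd positions and double even positions (subtract 9 from any doubled value over 9):
  doubled (positions 2,4,...): 7 0 6 9 7 7 3 → sum 39
  kept (positions 1,3,...): 6 5 8 5 6 2 0 4 → sum 36
Total = 75.
75 mod 10 = 5, so the number is invalid.

invalid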